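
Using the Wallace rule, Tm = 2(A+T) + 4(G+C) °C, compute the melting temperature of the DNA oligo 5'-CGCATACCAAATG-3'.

Base counts: C=4, G=2, T=2, A=5
AT pairs contribute 7, GC pairs contribute 6.
Tm = 2(7) + 4(6) = 14 + 24 = 38°C

38°C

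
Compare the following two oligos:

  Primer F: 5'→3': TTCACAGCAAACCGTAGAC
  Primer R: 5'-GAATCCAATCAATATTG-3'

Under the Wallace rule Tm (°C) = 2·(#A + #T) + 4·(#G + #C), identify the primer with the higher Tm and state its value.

Primer F, 56°C

Primer F: A+T=10, G+C=9 → Tm = 2(10)+4(9) = 56°C
Primer R: A+T=12, G+C=5 → Tm = 2(12)+4(5) = 44°C
56°C vs 44°C → primer F is higher.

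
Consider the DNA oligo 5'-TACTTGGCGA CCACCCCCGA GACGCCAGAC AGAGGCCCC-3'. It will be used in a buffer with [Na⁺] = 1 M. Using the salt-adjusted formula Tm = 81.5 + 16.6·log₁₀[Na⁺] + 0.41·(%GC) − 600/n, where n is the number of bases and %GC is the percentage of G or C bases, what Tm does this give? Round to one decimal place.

Length n = 39. Base counts: A=9, G=10, C=17, T=3
G+C = 27, so %GC = 27/39 × 100 = 69.231%
Salt term: 16.6 × (0) = 0
GC term: 0.41 × 69.231 = 28.385; length term: −600/39 = −15.385
Tm = 81.5 + (0) + 28.385 − 15.385 = 94.5 → 94.5°C

94.5°C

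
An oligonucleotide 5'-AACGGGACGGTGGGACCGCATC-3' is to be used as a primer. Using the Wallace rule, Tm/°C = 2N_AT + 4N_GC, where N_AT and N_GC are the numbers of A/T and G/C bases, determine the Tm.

74°C

Counting bases: T=2, G=9, C=6, A=5
A+T = 7, G+C = 15
Tm = 4·15 + 2·7 = 60 + 14 = 74°C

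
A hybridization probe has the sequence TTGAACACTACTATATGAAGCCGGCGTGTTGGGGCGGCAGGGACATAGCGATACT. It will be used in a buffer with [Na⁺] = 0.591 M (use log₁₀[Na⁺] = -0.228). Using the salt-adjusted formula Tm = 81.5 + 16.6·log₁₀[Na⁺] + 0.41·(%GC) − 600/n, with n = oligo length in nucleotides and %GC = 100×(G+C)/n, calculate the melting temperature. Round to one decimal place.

Length n = 55. Base counts: A=14, G=18, C=11, T=12
G+C = 29, so %GC = 29/55 × 100 = 52.727%
Salt term: 16.6 × (-0.228) = -3.785
GC term: 0.41 × 52.727 = 21.618; length term: −600/55 = −10.909
Tm = 81.5 + (-3.785) + 21.618 − 10.909 = 88.424 → 88.4°C

88.4°C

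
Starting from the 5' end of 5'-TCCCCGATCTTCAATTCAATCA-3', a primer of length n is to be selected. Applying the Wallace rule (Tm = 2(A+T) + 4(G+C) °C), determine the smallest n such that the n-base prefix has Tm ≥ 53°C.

n = 19

First 18 bases: TCCCCGATCTTCAATTCA → Tm = 52°C (< 53°C)
First 19 bases: TCCCCGATCTTCAATTCAA → Tm = 54°C (≥ 53°C)
Since every base adds ≥2°C, Tm only increases with n, so the threshold is first crossed at n = 19.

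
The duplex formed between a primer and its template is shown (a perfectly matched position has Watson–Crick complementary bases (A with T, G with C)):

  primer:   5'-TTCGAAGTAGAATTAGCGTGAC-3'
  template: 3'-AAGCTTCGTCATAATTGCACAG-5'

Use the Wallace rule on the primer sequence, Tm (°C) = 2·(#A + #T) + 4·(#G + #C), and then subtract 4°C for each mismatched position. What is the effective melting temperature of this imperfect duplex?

Primer base counts: A=7, T=6, G=6, C=3 → A+T=13, G+C=9
Perfect-match Tm = 2(13) + 4(9) = 26 + 36 = 62°C
Mismatches (positions where the bases are not complementary): 4 (at positions 8, 11, 16, 21)
Effective Tm = 62 − 4×4 = 62 − 16 = 46°C

46°C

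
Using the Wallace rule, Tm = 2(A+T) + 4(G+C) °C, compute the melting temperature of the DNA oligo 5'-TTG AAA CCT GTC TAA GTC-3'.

50°C

Counting bases: T=6, C=4, A=5, G=3
So N_AT = 11 and N_GC = 7.
Tm = 2×11 + 4×7 = 50°C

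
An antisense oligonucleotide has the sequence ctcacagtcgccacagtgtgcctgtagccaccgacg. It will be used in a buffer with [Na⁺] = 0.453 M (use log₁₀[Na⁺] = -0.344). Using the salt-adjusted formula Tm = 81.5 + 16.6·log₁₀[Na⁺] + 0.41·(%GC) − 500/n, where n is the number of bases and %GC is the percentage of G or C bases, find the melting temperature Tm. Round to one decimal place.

88.1°C

Length n = 36. Scanning the sequence gives C=14, T=6, A=7, G=9.
G+C = 23, so %GC = 23/36 × 100 = 63.889%
Salt term: 16.6 × (-0.344) = -5.71
GC term: 0.41 × 63.889 = 26.194; length term: −500/36 = −13.889
Tm = 81.5 + (-5.71) + 26.194 − 13.889 = 88.095 → 88.1°C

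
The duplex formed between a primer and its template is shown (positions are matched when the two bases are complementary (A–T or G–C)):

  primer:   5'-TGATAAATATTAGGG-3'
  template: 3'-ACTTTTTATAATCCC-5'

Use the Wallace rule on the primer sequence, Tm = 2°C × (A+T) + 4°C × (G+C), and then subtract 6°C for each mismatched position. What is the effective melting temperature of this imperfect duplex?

32°C

Primer base counts: A=6, T=5, G=4, C=0 → A+T=11, G+C=4
Perfect-match Tm = 2(11) + 4(4) = 22 + 16 = 38°C
Mismatches (positions where the bases are not complementary): 1 (at position 4)
Effective Tm = 38 − 1×6 = 38 − 6 = 32°C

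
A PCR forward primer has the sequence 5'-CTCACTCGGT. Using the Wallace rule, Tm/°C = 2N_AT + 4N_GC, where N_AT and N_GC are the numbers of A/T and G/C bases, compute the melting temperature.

32°C

Scanning the sequence gives A=1, G=2, T=3, C=4.
A+T = 4, G+C = 6
Tm = 4·6 + 2·4 = 24 + 8 = 32°C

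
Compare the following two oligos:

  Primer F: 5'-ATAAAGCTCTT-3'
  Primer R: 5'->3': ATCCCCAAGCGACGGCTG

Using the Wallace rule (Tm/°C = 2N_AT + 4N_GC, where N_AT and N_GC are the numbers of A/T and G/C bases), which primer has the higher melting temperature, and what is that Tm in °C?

Primer R, 60°C

Primer F: A+T=8, G+C=3 → Tm = 2(8)+4(3) = 28°C
Primer R: A+T=6, G+C=12 → Tm = 2(6)+4(12) = 60°C
28°C vs 60°C → primer R is higher.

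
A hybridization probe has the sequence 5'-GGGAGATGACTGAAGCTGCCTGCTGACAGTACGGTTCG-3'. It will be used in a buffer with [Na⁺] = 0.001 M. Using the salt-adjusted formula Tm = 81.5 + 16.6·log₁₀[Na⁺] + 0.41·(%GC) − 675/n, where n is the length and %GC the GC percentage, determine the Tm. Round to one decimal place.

Length n = 38. T=8, A=8, G=14, C=8
G+C = 22, so %GC = 22/38 × 100 = 57.895%
Salt term: 16.6 × (-3) = -49.8
GC term: 0.41 × 57.895 = 23.737; length term: −675/38 = −17.763
Tm = 81.5 + (-49.8) + 23.737 − 17.763 = 37.674 → 37.7°C

37.7°C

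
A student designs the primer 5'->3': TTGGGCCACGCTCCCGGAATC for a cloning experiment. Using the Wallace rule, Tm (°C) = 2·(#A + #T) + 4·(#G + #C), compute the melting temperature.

70°C

Base counts: C=8, A=3, T=4, G=6
AT pairs contribute 7, GC pairs contribute 14.
Tm = 2×7 + 4×14 = 70°C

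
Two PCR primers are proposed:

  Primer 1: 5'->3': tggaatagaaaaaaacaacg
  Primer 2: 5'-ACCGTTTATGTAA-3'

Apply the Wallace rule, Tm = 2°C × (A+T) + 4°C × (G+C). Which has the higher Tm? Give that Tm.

Primer 1, 52°C

Primer 1: A+T=14, G+C=6 → Tm = 2(14)+4(6) = 52°C
Primer 2: A+T=9, G+C=4 → Tm = 2(9)+4(4) = 34°C
52°C vs 34°C → primer 1 is higher.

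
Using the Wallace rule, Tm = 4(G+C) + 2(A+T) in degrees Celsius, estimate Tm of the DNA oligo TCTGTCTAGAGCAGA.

Base counts: T=4, C=3, G=4, A=4
So N_AT = 8 and N_GC = 7.
Tm = 2×8 + 4×7 = 44°C

44°C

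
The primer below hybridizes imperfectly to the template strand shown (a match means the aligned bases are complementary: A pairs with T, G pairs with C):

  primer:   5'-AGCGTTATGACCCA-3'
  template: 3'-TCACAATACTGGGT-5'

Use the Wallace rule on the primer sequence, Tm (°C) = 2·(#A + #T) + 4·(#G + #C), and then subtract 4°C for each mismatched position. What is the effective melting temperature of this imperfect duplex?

Primer base counts: A=4, T=3, G=3, C=4 → A+T=7, G+C=7
Perfect-match Tm = 2(7) + 4(7) = 14 + 28 = 42°C
Mismatches (positions where the bases are not complementary): 1 (at position 3)
Effective Tm = 42 − 1×4 = 42 − 4 = 38°C

38°C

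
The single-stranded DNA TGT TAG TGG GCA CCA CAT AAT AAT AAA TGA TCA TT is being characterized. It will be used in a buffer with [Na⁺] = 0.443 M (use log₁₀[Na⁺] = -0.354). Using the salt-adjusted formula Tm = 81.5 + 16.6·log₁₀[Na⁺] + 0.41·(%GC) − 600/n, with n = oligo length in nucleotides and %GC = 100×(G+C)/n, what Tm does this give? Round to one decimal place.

71.4°C

Length n = 35. Scanning the sequence gives G=6, A=13, T=11, C=5.
G+C = 11, so %GC = 11/35 × 100 = 31.429%
Salt term: 16.6 × (-0.354) = -5.876
GC term: 0.41 × 31.429 = 12.886; length term: −600/35 = −17.143
Tm = 81.5 + (-5.876) + 12.886 − 17.143 = 71.367 → 71.4°C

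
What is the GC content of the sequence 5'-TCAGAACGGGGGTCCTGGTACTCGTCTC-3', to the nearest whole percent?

61%

T=7, C=8, G=9, A=4
G+C = 9 + 8 = 17 out of 28 bases
%GC = 17/28 × 100 = 60.71% ≈ 61%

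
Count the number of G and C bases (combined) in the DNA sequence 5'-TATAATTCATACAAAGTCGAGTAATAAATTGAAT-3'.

Scanning the sequence gives C=3, A=16, G=4, T=11.
G+C = 4 + 3 = 7

7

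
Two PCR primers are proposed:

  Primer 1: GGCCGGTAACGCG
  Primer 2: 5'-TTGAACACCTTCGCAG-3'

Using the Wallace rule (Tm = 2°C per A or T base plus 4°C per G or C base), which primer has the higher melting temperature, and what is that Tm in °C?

Primer 2, 48°C

Primer 1: A+T=3, G+C=10 → Tm = 2(3)+4(10) = 46°C
Primer 2: A+T=8, G+C=8 → Tm = 2(8)+4(8) = 48°C
46°C vs 48°C → primer 2 is higher.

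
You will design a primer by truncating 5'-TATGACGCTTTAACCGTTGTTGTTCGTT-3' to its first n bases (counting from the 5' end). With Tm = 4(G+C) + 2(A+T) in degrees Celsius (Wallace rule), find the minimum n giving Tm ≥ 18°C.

First 6 bases: TATGAC → Tm = 16°C (< 18°C)
First 7 bases: TATGACG → Tm = 20°C (≥ 18°C)
Since every base adds ≥2°C, Tm only increases with n, so the threshold is first crossed at n = 7.

n = 7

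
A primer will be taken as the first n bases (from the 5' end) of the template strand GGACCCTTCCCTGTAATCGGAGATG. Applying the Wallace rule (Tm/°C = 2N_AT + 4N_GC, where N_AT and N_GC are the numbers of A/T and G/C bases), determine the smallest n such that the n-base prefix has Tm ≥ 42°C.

n = 13

First 12 bases: GGACCCTTCCCT → Tm = 40°C (< 42°C)
First 13 bases: GGACCCTTCCCTG → Tm = 44°C (≥ 42°C)
Since every base adds ≥2°C, Tm only increases with n, so the threshold is first crossed at n = 13.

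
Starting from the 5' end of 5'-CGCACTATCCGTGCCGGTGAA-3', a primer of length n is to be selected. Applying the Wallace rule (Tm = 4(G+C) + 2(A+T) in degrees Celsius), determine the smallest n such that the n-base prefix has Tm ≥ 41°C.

First 12 bases: CGCACTATCCGT → Tm = 38°C (< 41°C)
First 13 bases: CGCACTATCCGTG → Tm = 42°C (≥ 41°C)
Since every base adds ≥2°C, Tm only increases with n, so the threshold is first crossed at n = 13.

n = 13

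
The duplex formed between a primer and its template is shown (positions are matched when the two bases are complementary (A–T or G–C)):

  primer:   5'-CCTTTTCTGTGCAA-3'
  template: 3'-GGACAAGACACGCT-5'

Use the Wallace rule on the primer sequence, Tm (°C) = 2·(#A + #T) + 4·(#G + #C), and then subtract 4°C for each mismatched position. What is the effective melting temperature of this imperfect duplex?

32°C

Primer base counts: A=2, T=6, G=2, C=4 → A+T=8, G+C=6
Perfect-match Tm = 2(8) + 4(6) = 16 + 24 = 40°C
Mismatches (positions where the bases are not complementary): 2 (at positions 4, 13)
Effective Tm = 40 − 2×4 = 40 − 8 = 32°C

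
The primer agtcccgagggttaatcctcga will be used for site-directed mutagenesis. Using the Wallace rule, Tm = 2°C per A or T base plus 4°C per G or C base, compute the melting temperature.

68°C

T=5, A=5, G=6, C=6
AT pairs contribute 10, GC pairs contribute 12.
Tm = 2×10 + 4×12 = 68°C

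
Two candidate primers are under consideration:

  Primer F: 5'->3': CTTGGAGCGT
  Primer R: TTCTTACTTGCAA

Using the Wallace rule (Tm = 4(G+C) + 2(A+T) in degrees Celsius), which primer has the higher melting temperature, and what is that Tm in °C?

Primer R, 34°C

Primer F: A+T=4, G+C=6 → Tm = 2(4)+4(6) = 32°C
Primer R: A+T=9, G+C=4 → Tm = 2(9)+4(4) = 34°C
32°C vs 34°C → primer R is higher.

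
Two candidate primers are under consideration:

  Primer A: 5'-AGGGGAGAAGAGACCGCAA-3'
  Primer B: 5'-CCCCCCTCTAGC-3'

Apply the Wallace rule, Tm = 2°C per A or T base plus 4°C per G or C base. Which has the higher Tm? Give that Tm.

Primer A, 60°C

Primer A: A+T=8, G+C=11 → Tm = 2(8)+4(11) = 60°C
Primer B: A+T=3, G+C=9 → Tm = 2(3)+4(9) = 42°C
60°C vs 42°C → primer A is higher.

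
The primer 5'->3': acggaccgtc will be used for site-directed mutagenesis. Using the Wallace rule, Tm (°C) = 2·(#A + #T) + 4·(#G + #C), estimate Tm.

Counting bases: C=4, A=2, T=1, G=3
AT pairs contribute 3, GC pairs contribute 7.
Tm = 2(3) + 4(7) = 6 + 28 = 34°C

34°C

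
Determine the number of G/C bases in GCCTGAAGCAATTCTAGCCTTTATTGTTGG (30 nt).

13

Counting bases: G=7, C=6, T=11, A=6
Total G or C: 7 + 6 = 13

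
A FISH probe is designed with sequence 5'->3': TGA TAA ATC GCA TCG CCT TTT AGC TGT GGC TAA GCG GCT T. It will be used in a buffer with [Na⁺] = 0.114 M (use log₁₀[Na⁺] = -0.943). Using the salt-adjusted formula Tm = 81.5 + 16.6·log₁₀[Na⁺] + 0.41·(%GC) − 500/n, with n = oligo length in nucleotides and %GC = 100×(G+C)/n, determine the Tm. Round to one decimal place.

Length n = 40. Counting bases: G=10, C=9, T=13, A=8
G+C = 19, so %GC = 19/40 × 100 = 47.5%
Salt term: 16.6 × (-0.943) = -15.654
GC term: 0.41 × 47.5 = 19.475; length term: −500/40 = −12.5
Tm = 81.5 + (-15.654) + 19.475 − 12.5 = 72.821 → 72.8°C

72.8°C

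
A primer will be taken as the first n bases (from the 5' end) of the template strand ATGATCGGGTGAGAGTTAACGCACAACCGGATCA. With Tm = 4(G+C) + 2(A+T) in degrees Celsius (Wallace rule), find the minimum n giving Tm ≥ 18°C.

n = 7

First 6 bases: ATGATC → Tm = 16°C (< 18°C)
First 7 bases: ATGATCG → Tm = 20°C (≥ 18°C)
Each additional base adds 2°C (A/T) or 4°C (G/C), so Tm is non-decreasing in n; n = 7 is the first length to reach 18°C.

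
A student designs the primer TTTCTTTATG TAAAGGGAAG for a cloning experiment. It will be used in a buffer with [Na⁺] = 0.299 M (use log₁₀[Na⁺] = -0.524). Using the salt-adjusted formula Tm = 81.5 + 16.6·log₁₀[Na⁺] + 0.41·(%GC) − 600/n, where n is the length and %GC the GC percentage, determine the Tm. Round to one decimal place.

Length n = 20. C=1, G=5, A=6, T=8
G+C = 6, so %GC = 6/20 × 100 = 30%
Salt term: 16.6 × (-0.524) = -8.698
GC term: 0.41 × 30 = 12.3; length term: −600/20 = −30
Tm = 81.5 + (-8.698) + 12.3 − 30 = 55.102 → 55.1°C

55.1°C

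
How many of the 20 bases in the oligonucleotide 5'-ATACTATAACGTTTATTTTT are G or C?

3

Counting bases: C=2, G=1, T=11, A=6
G+C = 1 + 2 = 3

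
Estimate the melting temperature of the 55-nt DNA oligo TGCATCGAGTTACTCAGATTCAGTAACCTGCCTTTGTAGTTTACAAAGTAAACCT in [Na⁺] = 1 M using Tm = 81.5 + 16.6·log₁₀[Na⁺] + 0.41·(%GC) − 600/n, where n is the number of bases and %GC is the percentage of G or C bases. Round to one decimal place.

Length n = 55. Counting bases: C=12, G=9, T=18, A=16
G+C = 21, so %GC = 21/55 × 100 = 38.182%
Salt term: 16.6 × (0) = 0
GC term: 0.41 × 38.182 = 15.655; length term: −600/55 = −10.909
Tm = 81.5 + (0) + 15.655 − 10.909 = 86.246 → 86.2°C

86.2°C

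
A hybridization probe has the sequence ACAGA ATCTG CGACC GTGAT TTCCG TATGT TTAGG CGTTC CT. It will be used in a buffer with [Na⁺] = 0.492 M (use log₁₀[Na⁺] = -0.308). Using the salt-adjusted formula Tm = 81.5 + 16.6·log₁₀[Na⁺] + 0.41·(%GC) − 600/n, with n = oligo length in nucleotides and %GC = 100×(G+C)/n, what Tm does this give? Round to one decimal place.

81.6°C

Length n = 42. Scanning the sequence gives G=10, T=14, A=8, C=10.
G+C = 20, so %GC = 20/42 × 100 = 47.619%
Salt term: 16.6 × (-0.308) = -5.113
GC term: 0.41 × 47.619 = 19.524; length term: −600/42 = −14.286
Tm = 81.5 + (-5.113) + 19.524 − 14.286 = 81.625 → 81.6°C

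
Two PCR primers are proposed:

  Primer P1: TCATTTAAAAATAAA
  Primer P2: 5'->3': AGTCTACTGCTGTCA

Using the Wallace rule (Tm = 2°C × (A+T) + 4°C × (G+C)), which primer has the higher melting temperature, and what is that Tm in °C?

Primer P1: A+T=14, G+C=1 → Tm = 2(14)+4(1) = 32°C
Primer P2: A+T=8, G+C=7 → Tm = 2(8)+4(7) = 44°C
32°C vs 44°C → primer P2 is higher.

Primer P2, 44°C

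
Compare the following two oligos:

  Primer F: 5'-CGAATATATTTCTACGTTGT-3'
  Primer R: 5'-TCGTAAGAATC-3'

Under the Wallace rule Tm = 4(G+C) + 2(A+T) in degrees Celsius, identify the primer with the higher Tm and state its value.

Primer F: A+T=14, G+C=6 → Tm = 2(14)+4(6) = 52°C
Primer R: A+T=7, G+C=4 → Tm = 2(7)+4(4) = 30°C
52°C vs 30°C → primer F is higher.

Primer F, 52°C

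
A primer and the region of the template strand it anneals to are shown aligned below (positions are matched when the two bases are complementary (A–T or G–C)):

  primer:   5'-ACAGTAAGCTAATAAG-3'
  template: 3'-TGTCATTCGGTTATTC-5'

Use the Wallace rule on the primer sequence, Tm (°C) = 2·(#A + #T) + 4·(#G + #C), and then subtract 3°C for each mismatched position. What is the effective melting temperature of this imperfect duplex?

39°C

Primer base counts: A=8, T=3, G=3, C=2 → A+T=11, G+C=5
Perfect-match Tm = 2(11) + 4(5) = 22 + 20 = 42°C
Mismatches (positions where the bases are not complementary): 1 (at position 10)
Effective Tm = 42 − 1×3 = 42 − 3 = 39°C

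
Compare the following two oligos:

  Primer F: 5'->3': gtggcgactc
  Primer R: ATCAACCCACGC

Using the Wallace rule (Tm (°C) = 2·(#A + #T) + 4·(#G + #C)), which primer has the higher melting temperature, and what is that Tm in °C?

Primer R, 38°C

Primer F: A+T=3, G+C=7 → Tm = 2(3)+4(7) = 34°C
Primer R: A+T=5, G+C=7 → Tm = 2(5)+4(7) = 38°C
34°C vs 38°C → primer R is higher.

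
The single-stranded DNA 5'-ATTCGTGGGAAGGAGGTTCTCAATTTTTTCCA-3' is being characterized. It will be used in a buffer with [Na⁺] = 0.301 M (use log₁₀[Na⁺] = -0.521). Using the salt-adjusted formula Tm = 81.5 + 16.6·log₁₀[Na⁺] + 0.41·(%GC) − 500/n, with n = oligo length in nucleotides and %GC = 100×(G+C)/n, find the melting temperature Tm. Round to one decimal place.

Length n = 32. Base counts: T=12, A=7, C=5, G=8
G+C = 13, so %GC = 13/32 × 100 = 40.625%
Salt term: 16.6 × (-0.521) = -8.649
GC term: 0.41 × 40.625 = 16.656; length term: −500/32 = −15.625
Tm = 81.5 + (-8.649) + 16.656 − 15.625 = 73.882 → 73.9°C

73.9°C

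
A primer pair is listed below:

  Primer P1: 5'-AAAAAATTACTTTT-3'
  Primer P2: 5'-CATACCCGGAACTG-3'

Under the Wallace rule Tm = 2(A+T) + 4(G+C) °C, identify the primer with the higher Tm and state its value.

Primer P2, 44°C

Primer P1: A+T=13, G+C=1 → Tm = 2(13)+4(1) = 30°C
Primer P2: A+T=6, G+C=8 → Tm = 2(6)+4(8) = 44°C
30°C vs 44°C → primer P2 is higher.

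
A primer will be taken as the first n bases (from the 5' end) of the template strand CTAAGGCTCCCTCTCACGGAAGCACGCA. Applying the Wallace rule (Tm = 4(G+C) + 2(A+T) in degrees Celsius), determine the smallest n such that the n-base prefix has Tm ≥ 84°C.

n = 26

First 25 bases: CTAAGGCTCCCTCTCACGGAAGCAC → Tm = 80°C (< 84°C)
First 26 bases: CTAAGGCTCCCTCTCACGGAAGCACG → Tm = 84°C (≥ 84°C)
Each additional base adds 2°C (A/T) or 4°C (G/C), so Tm is non-decreasing in n; n = 26 is the first length to reach 84°C.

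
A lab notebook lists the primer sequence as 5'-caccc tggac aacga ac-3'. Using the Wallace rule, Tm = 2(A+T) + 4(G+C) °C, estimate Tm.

Scanning the sequence gives T=1, G=3, C=7, A=6.
A+T = 7, G+C = 10
Tm = 2(7) + 4(10) = 14 + 40 = 54°C

54°C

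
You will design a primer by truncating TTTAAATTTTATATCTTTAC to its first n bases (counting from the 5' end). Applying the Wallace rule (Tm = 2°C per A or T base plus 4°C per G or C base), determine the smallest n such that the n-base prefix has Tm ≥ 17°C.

n = 9

First 8 bases: TTTAAATT → Tm = 16°C (< 17°C)
First 9 bases: TTTAAATTT → Tm = 18°C (≥ 17°C)
Each additional base adds 2°C (A/T) or 4°C (G/C), so Tm is non-decreasing in n; n = 9 is the first length to reach 17°C.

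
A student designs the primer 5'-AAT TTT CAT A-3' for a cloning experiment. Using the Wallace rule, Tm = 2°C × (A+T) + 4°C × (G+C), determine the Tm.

22°C

A=4, C=1, T=5, G=0
So N_AT = 9 and N_GC = 1.
Tm = 2(9) + 4(1) = 18 + 4 = 22°C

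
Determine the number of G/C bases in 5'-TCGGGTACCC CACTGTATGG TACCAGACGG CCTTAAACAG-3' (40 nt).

C=12, G=10, A=10, T=8
G+C = 10 + 12 = 22

22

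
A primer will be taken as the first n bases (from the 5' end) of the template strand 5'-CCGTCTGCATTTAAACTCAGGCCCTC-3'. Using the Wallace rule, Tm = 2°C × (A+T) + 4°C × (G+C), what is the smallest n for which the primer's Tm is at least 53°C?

n = 19

First 18 bases: CCGTCTGCATTTAAACTC → Tm = 52°C (< 53°C)
First 19 bases: CCGTCTGCATTTAAACTCA → Tm = 54°C (≥ 53°C)
Each additional base adds 2°C (A/T) or 4°C (G/C), so Tm is non-decreasing in n; n = 19 is the first length to reach 53°C.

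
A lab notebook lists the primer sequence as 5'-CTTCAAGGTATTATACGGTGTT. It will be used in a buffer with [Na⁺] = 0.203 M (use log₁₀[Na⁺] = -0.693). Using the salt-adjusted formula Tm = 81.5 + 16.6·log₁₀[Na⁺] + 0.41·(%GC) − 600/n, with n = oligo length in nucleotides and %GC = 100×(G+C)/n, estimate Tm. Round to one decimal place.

57.6°C

Length n = 22. C=3, A=5, G=5, T=9
G+C = 8, so %GC = 8/22 × 100 = 36.364%
Salt term: 16.6 × (-0.693) = -11.504
GC term: 0.41 × 36.364 = 14.909; length term: −600/22 = −27.273
Tm = 81.5 + (-11.504) + 14.909 − 27.273 = 57.632 → 57.6°C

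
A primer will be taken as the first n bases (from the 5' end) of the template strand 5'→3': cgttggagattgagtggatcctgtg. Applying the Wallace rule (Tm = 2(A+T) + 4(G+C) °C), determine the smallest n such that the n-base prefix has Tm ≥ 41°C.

n = 14

First 13 bases: CGTTGGAGATTGA → Tm = 38°C (< 41°C)
First 14 bases: CGTTGGAGATTGAG → Tm = 42°C (≥ 41°C)
Each additional base adds 2°C (A/T) or 4°C (G/C), so Tm is non-decreasing in n; n = 14 is the first length to reach 41°C.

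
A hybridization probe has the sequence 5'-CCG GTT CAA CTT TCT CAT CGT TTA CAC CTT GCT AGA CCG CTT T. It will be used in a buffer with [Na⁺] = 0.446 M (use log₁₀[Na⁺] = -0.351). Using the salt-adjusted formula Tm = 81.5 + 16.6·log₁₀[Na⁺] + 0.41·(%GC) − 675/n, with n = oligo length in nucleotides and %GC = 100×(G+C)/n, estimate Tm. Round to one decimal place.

Length n = 43. Scanning the sequence gives T=16, G=6, C=14, A=7.
G+C = 20, so %GC = 20/43 × 100 = 46.512%
Salt term: 16.6 × (-0.351) = -5.827
GC term: 0.41 × 46.512 = 19.07; length term: −675/43 = −15.698
Tm = 81.5 + (-5.827) + 19.07 − 15.698 = 79.045 → 79.0°C

79.0°C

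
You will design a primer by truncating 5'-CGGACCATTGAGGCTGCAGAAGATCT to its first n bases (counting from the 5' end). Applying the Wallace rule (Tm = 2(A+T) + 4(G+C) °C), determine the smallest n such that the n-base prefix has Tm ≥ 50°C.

n = 16

First 15 bases: CGGACCATTGAGGCT → Tm = 48°C (< 50°C)
First 16 bases: CGGACCATTGAGGCTG → Tm = 52°C (≥ 50°C)
Each additional base adds 2°C (A/T) or 4°C (G/C), so Tm is non-decreasing in n; n = 16 is the first length to reach 50°C.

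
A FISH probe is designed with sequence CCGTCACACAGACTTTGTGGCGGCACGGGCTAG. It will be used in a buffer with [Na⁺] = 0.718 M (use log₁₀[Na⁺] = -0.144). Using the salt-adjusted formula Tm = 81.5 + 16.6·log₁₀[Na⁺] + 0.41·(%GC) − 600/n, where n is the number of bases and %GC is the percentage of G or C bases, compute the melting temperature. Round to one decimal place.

87.0°C

Length n = 33. Scanning the sequence gives G=11, C=10, T=6, A=6.
G+C = 21, so %GC = 21/33 × 100 = 63.636%
Salt term: 16.6 × (-0.144) = -2.39
GC term: 0.41 × 63.636 = 26.091; length term: −600/33 = −18.182
Tm = 81.5 + (-2.39) + 26.091 − 18.182 = 87.019 → 87.0°C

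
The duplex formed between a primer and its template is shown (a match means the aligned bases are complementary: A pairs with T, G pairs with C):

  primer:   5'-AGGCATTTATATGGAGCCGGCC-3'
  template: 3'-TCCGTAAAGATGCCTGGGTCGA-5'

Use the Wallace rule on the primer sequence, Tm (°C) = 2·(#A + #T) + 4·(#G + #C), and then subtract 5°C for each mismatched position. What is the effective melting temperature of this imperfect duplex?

Primer base counts: A=5, T=5, G=7, C=5 → A+T=10, G+C=12
Perfect-match Tm = 2(10) + 4(12) = 20 + 48 = 68°C
Mismatches (positions where the bases are not complementary): 5 (at positions 9, 12, 16, 19, 22)
Effective Tm = 68 − 5×5 = 68 − 25 = 43°C

43°C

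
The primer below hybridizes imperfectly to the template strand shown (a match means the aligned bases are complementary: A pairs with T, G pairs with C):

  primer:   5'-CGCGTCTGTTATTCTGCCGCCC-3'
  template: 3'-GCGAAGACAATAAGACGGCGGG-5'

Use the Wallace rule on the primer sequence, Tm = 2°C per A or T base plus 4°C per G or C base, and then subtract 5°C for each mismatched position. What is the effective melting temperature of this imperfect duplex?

Primer base counts: A=1, T=7, G=5, C=9 → A+T=8, G+C=14
Perfect-match Tm = 2(8) + 4(14) = 16 + 56 = 72°C
Mismatches (positions where the bases are not complementary): 1 (at position 4)
Effective Tm = 72 − 1×5 = 72 − 5 = 67°C

67°C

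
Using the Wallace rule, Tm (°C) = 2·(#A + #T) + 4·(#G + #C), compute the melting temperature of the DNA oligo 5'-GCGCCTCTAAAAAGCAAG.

54°C

Scanning the sequence gives G=4, C=5, A=7, T=2.
So N_AT = 9 and N_GC = 9.
Tm = 2(9) + 4(9) = 18 + 36 = 54°C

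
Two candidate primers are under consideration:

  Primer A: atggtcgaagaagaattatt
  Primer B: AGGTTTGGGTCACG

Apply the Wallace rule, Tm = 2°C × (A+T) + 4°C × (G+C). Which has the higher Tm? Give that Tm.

Primer A: A+T=14, G+C=6 → Tm = 2(14)+4(6) = 52°C
Primer B: A+T=6, G+C=8 → Tm = 2(6)+4(8) = 44°C
52°C vs 44°C → primer A is higher.

Primer A, 52°C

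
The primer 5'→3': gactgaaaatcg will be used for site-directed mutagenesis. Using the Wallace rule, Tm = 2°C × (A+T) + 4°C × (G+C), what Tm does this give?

34°C

Base counts: G=3, A=5, T=2, C=2
So N_AT = 7 and N_GC = 5.
Tm = 4·5 + 2·7 = 20 + 14 = 34°C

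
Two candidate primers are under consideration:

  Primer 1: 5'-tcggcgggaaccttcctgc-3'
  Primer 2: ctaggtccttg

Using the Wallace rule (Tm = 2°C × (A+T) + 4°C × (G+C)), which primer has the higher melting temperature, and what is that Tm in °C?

Primer 1, 64°C

Primer 1: A+T=6, G+C=13 → Tm = 2(6)+4(13) = 64°C
Primer 2: A+T=5, G+C=6 → Tm = 2(5)+4(6) = 34°C
64°C vs 34°C → primer 1 is higher.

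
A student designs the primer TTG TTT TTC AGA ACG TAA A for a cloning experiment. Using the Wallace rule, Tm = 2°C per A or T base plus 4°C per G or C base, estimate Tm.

Scanning the sequence gives A=6, C=2, G=3, T=8.
So N_AT = 14 and N_GC = 5.
Tm = 2×14 + 4×5 = 48°C

48°C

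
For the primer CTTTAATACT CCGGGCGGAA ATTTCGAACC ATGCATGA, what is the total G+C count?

Base counts: T=10, A=11, G=8, C=9
Total G or C: 8 + 9 = 17

17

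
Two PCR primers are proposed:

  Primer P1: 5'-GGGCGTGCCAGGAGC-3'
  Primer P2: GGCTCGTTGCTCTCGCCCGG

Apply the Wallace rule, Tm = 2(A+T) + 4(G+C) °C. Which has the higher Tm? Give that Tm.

Primer P2, 70°C

Primer P1: A+T=3, G+C=12 → Tm = 2(3)+4(12) = 54°C
Primer P2: A+T=5, G+C=15 → Tm = 2(5)+4(15) = 70°C
54°C vs 70°C → primer P2 is higher.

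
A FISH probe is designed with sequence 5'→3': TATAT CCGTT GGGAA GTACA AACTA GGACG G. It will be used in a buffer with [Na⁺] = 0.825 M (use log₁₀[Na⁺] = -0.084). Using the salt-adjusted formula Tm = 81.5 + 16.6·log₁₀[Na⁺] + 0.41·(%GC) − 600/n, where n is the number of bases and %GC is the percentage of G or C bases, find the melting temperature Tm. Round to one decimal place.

79.3°C

Length n = 31. Base counts: A=10, G=9, C=5, T=7
G+C = 14, so %GC = 14/31 × 100 = 45.161%
Salt term: 16.6 × (-0.084) = -1.394
GC term: 0.41 × 45.161 = 18.516; length term: −600/31 = −19.355
Tm = 81.5 + (-1.394) + 18.516 − 19.355 = 79.267 → 79.3°C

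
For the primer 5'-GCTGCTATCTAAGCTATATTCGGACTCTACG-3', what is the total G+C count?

T=10, A=7, G=6, C=8
Total G or C: 6 + 8 = 14

14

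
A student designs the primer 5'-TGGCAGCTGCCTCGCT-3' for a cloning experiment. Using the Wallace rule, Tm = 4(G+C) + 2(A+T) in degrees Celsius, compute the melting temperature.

54°C

Scanning the sequence gives A=1, G=5, C=6, T=4.
A+T = 5, G+C = 11
Tm = 4·11 + 2·5 = 44 + 10 = 54°C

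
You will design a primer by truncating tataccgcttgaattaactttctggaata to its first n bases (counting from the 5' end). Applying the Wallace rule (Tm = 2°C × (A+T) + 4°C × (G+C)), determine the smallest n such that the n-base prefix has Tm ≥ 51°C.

First 19 bases: TATACCGCTTGAATTAACT → Tm = 50°C (< 51°C)
First 20 bases: TATACCGCTTGAATTAACTT → Tm = 52°C (≥ 51°C)
Since every base adds ≥2°C, Tm only increases with n, so the threshold is first crossed at n = 20.

n = 20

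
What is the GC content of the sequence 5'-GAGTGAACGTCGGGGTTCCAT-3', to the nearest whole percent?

Scanning the sequence gives G=8, T=5, A=4, C=4.
G+C = 8 + 4 = 12 out of 21 bases
%GC = 12/21 × 100 = 57.14% ≈ 57%

57%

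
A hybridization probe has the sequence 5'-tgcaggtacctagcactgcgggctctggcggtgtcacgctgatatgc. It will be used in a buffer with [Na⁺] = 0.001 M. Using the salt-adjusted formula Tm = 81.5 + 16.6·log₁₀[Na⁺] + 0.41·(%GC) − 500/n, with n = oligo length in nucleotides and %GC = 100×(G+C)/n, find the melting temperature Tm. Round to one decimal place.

46.4°C

Length n = 47. T=11, A=7, G=16, C=13
G+C = 29, so %GC = 29/47 × 100 = 61.702%
Salt term: 16.6 × (-3) = -49.8
GC term: 0.41 × 61.702 = 25.298; length term: −500/47 = −10.638
Tm = 81.5 + (-49.8) + 25.298 − 10.638 = 46.36 → 46.4°C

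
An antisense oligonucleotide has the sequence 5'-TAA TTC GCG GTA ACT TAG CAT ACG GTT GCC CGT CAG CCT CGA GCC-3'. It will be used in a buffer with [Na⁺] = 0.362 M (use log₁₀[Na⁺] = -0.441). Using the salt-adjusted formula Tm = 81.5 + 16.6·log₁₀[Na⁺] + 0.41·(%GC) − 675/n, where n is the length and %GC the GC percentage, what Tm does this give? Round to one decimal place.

82.0°C

Length n = 45. T=11, G=11, C=14, A=9
G+C = 25, so %GC = 25/45 × 100 = 55.556%
Salt term: 16.6 × (-0.441) = -7.321
GC term: 0.41 × 55.556 = 22.778; length term: −675/45 = −15
Tm = 81.5 + (-7.321) + 22.778 − 15 = 81.957 → 82.0°C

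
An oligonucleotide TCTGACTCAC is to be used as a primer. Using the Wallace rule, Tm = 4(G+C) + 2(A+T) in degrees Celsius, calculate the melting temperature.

Scanning the sequence gives G=1, T=3, C=4, A=2.
AT pairs contribute 5, GC pairs contribute 5.
Tm = 2×5 + 4×5 = 30°C

30°C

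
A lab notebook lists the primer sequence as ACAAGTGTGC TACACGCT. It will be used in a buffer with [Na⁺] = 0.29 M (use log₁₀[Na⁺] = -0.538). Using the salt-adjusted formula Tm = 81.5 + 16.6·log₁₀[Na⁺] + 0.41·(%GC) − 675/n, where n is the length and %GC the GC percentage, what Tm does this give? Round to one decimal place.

Length n = 18. Base counts: T=4, C=5, G=4, A=5
G+C = 9, so %GC = 9/18 × 100 = 50%
Salt term: 16.6 × (-0.538) = -8.931
GC term: 0.41 × 50 = 20.5; length term: −675/18 = −37.5
Tm = 81.5 + (-8.931) + 20.5 − 37.5 = 55.569 → 55.6°C

55.6°C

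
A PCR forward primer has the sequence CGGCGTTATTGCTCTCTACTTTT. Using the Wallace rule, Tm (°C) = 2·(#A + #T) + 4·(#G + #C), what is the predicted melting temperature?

T=11, C=6, A=2, G=4
AT pairs contribute 13, GC pairs contribute 10.
Tm = 2(13) + 4(10) = 26 + 40 = 66°C

66°C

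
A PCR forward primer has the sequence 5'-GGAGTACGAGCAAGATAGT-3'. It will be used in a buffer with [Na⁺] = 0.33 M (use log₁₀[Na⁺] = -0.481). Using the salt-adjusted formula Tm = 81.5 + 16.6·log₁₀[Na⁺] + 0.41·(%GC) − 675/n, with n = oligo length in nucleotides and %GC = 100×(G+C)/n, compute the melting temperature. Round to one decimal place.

Length n = 19. Base counts: A=7, T=3, G=7, C=2
G+C = 9, so %GC = 9/19 × 100 = 47.368%
Salt term: 16.6 × (-0.481) = -7.985
GC term: 0.41 × 47.368 = 19.421; length term: −675/19 = −35.526
Tm = 81.5 + (-7.985) + 19.421 − 35.526 = 57.41 → 57.4°C

57.4°C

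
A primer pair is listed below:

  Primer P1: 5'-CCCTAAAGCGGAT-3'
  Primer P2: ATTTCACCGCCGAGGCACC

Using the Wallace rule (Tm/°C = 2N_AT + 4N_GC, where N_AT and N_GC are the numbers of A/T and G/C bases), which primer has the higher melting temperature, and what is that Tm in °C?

Primer P2, 62°C

Primer P1: A+T=6, G+C=7 → Tm = 2(6)+4(7) = 40°C
Primer P2: A+T=7, G+C=12 → Tm = 2(7)+4(12) = 62°C
40°C vs 62°C → primer P2 is higher.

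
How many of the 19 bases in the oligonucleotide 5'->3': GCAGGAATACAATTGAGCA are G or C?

Base counts: A=8, G=5, C=3, T=3
G+C = 5 + 3 = 8

8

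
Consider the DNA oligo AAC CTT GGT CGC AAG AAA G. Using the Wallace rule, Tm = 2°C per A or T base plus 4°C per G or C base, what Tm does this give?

56°C

Base counts: C=4, G=5, A=7, T=3
AT pairs contribute 10, GC pairs contribute 9.
Tm = 2(10) + 4(9) = 20 + 36 = 56°C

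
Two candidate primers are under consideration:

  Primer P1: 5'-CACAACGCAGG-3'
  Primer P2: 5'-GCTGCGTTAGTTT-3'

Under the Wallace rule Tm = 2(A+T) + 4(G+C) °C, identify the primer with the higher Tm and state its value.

Primer P1: A+T=4, G+C=7 → Tm = 2(4)+4(7) = 36°C
Primer P2: A+T=7, G+C=6 → Tm = 2(7)+4(6) = 38°C
36°C vs 38°C → primer P2 is higher.

Primer P2, 38°C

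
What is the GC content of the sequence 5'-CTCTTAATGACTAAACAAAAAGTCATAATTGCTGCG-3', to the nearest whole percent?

33%

C=7, T=10, A=14, G=5
G+C = 5 + 7 = 12 out of 36 bases
%GC = 12/36 × 100 = 33.33% ≈ 33%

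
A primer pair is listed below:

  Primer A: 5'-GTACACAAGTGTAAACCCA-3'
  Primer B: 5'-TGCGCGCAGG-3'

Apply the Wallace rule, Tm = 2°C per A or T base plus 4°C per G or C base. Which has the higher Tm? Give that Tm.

Primer A: A+T=11, G+C=8 → Tm = 2(11)+4(8) = 54°C
Primer B: A+T=2, G+C=8 → Tm = 2(2)+4(8) = 36°C
54°C vs 36°C → primer A is higher.

Primer A, 54°C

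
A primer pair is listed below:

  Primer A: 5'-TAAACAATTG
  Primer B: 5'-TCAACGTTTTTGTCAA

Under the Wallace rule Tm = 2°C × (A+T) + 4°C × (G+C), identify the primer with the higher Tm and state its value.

Primer B, 42°C

Primer A: A+T=8, G+C=2 → Tm = 2(8)+4(2) = 24°C
Primer B: A+T=11, G+C=5 → Tm = 2(11)+4(5) = 42°C
24°C vs 42°C → primer B is higher.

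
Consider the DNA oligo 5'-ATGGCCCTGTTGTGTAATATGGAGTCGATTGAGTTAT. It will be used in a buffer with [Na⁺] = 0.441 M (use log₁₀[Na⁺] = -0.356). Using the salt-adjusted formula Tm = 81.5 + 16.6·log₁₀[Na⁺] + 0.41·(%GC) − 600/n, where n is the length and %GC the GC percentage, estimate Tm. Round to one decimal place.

76.0°C

Length n = 37. Base counts: C=4, A=8, T=14, G=11
G+C = 15, so %GC = 15/37 × 100 = 40.541%
Salt term: 16.6 × (-0.356) = -5.91
GC term: 0.41 × 40.541 = 16.622; length term: −600/37 = −16.216
Tm = 81.5 + (-5.91) + 16.622 − 16.216 = 75.996 → 76.0°C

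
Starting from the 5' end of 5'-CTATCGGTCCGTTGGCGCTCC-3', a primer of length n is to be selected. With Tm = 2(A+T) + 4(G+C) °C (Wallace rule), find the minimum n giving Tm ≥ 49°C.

n = 16

First 15 bases: CTATCGGTCCGTTGG → Tm = 48°C (< 49°C)
First 16 bases: CTATCGGTCCGTTGGC → Tm = 52°C (≥ 49°C)
Since every base adds ≥2°C, Tm only increases with n, so the threshold is first crossed at n = 16.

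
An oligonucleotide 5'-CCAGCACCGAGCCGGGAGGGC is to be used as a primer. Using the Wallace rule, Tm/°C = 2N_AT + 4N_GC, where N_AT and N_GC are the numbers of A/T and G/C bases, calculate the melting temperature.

76°C

Scanning the sequence gives G=9, T=0, A=4, C=8.
AT pairs contribute 4, GC pairs contribute 17.
Tm = 4·17 + 2·4 = 68 + 8 = 76°C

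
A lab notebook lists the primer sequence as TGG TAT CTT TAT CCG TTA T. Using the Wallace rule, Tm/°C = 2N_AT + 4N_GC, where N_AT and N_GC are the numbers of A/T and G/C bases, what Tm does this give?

Counting bases: G=3, C=3, A=3, T=10
So N_AT = 13 and N_GC = 6.
Tm = 2×13 + 4×6 = 50°C

50°C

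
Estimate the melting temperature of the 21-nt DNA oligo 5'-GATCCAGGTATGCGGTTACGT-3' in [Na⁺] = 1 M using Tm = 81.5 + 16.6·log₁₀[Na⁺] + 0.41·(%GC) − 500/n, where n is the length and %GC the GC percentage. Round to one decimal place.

Length n = 21. Scanning the sequence gives C=4, G=7, T=6, A=4.
G+C = 11, so %GC = 11/21 × 100 = 52.381%
Salt term: 16.6 × (0) = 0
GC term: 0.41 × 52.381 = 21.476; length term: −500/21 = −23.81
Tm = 81.5 + (0) + 21.476 − 23.81 = 79.166 → 79.2°C

79.2°C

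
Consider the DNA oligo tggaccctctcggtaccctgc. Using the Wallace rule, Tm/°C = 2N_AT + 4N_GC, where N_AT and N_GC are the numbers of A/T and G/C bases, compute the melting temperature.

70°C

Counting bases: T=5, C=9, G=5, A=2
So N_AT = 7 and N_GC = 14.
Tm = 2×7 + 4×14 = 70°C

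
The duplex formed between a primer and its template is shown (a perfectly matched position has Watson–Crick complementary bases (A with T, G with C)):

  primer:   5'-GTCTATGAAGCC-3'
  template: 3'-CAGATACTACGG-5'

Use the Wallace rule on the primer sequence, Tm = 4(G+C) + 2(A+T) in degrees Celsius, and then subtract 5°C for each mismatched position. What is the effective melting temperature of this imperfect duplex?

31°C

Primer base counts: A=3, T=3, G=3, C=3 → A+T=6, G+C=6
Perfect-match Tm = 2(6) + 4(6) = 12 + 24 = 36°C
Mismatches (positions where the bases are not complementary): 1 (at position 9)
Effective Tm = 36 − 1×5 = 36 − 5 = 31°C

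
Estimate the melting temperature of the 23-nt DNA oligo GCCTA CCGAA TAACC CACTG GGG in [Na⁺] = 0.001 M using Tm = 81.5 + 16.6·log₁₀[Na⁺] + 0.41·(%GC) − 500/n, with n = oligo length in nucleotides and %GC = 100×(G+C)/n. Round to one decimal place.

34.9°C

Length n = 23. G=6, T=3, A=6, C=8
G+C = 14, so %GC = 14/23 × 100 = 60.87%
Salt term: 16.6 × (-3) = -49.8
GC term: 0.41 × 60.87 = 24.957; length term: −500/23 = −21.739
Tm = 81.5 + (-49.8) + 24.957 − 21.739 = 34.918 → 34.9°C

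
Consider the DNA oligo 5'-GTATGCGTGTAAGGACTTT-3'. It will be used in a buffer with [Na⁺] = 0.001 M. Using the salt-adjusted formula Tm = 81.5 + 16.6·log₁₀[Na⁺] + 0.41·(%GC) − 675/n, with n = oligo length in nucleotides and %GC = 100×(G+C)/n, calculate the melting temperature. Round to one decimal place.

Length n = 19. Scanning the sequence gives C=2, G=6, T=7, A=4.
G+C = 8, so %GC = 8/19 × 100 = 42.105%
Salt term: 16.6 × (-3) = -49.8
GC term: 0.41 × 42.105 = 17.263; length term: −675/19 = −35.526
Tm = 81.5 + (-49.8) + 17.263 − 35.526 = 13.437 → 13.4°C

13.4°C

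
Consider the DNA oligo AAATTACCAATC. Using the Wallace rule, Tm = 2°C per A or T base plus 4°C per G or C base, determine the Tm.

Counting bases: T=3, G=0, A=6, C=3
So N_AT = 9 and N_GC = 3.
Tm = 2(9) + 4(3) = 18 + 12 = 30°C

30°C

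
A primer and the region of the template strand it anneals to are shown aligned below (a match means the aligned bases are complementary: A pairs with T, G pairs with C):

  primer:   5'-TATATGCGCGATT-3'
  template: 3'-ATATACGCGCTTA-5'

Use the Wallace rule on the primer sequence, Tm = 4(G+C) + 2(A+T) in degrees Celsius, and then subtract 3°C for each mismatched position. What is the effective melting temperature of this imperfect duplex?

Primer base counts: A=3, T=5, G=3, C=2 → A+T=8, G+C=5
Perfect-match Tm = 2(8) + 4(5) = 16 + 20 = 36°C
Mismatches (positions where the bases are not complementary): 1 (at position 12)
Effective Tm = 36 − 1×3 = 36 − 3 = 33°C

33°C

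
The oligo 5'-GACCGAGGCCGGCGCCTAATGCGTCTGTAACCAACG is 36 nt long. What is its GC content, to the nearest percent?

64%

Base counts: T=5, G=11, C=12, A=8
G+C = 11 + 12 = 23 out of 36 bases
%GC = 23/36 × 100 = 63.89% ≈ 64%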